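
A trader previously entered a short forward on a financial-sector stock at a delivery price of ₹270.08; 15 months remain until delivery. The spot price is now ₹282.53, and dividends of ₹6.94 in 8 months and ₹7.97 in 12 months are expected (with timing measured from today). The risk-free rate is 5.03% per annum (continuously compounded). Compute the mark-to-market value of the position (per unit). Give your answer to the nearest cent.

PV(remaining dividends) I = 6.94·e^(−0.0503·8/12) + 7.97·e^(−0.0503·12/12) = 14.2902
Current forward F = (S − I)·e^(rT) = (282.53 − 14.2902)·e^(0.0503·15/12) = 268.2398 × 1.064894 = 285.6470
Value (long) = (F − K)·e^(−rT) = (285.6470 − 270.08) × 0.939061 = 14.6184
Short position value = −(long value) = -₹14.62

-₹14.62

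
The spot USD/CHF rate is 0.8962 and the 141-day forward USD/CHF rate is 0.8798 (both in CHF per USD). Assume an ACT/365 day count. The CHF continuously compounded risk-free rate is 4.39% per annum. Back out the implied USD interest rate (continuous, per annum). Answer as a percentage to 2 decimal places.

9.17%

F = S·e^((r_CHF − r_USD)T) ⇒ r_USD = r_CHF − ln(F/S)/T
ln(0.8798/0.8962) = -0.018469; /(141/365) = -0.047810
r_USD = 0.0439 + 0.047810 = 0.091710
r_USD = 9.17%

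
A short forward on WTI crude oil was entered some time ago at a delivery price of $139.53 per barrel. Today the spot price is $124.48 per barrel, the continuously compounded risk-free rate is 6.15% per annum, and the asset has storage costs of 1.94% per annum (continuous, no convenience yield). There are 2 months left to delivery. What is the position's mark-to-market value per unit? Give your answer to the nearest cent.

Current fair forward for the remaining 2 months: F = S·e^((r + u)·T), (r + u) = 0.0615 + 0.0194 = 0.0809
F = 124.48 · e^(0.0809 × 2/12) = 124.48 × 1.013575 = 126.1698
Value of long forward = (F − K)·e^(−rT) = (126.1698 − 139.53) · e^(−0.0615·2/12)
= -13.3602 × 0.989802 = -13.22
Short position value = −(long value) = $13.22

$13.22 per barrel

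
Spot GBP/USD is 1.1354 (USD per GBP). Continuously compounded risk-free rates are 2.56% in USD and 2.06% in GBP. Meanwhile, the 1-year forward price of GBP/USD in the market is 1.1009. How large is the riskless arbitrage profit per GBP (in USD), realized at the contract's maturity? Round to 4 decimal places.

0.0402 per GBP (in USD)

Fair forward: F* = S·e^(carry·T), with carry = (r_USD − r_GBP) = 0.0256 − 0.0206 = 0.0050
F* = 1.1354 · e^(0.0050 × 12/12) = 1.1354 · e^0.005000 = 1.1354 × 1.005013 = 1.1411
Market 1.1009 < fair 1.1411: forward underpriced → reverse cash-and-carry (short spot, go long the forward).
At maturity, profit = |F_mkt − F*| = |1.1009 − 1.1411| = 0.0402 per GBP (in USD)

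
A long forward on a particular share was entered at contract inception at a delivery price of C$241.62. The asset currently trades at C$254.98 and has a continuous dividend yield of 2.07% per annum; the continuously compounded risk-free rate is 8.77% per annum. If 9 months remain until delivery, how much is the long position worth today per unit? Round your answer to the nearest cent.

Current fair forward for the remaining 9 months: F = S·e^((r − q)·T), (r − q) = 0.0877 − 0.0207 = 0.0670
F = 254.98 · e^(0.0670 × 9/12) = 254.98 × 1.051534 = 268.1201
Value of long forward = (F − K)·e^(−rT) = (268.1201 − 241.62) · e^(−0.0877·9/12)
= 26.5001 × 0.936342 = 24.81

C$24.81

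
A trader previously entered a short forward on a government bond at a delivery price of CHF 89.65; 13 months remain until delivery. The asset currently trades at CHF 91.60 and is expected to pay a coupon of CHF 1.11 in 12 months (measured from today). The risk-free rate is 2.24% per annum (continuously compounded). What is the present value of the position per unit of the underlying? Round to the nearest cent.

PV(remaining coupons) I = 1.11·e^(−0.0224·12/12) = 1.0854
Current forward F = (S − I)·e^(rT) = (91.60 − 1.0854)·e^(0.0224·13/12) = 90.5146 × 1.024563 = 92.7379
Value (long) = (F − K)·e^(−rT) = (92.7379 − 89.65) × 0.976025 = 3.0139
Short position value = −(long value) = -CHF 3.01

-CHF 3.01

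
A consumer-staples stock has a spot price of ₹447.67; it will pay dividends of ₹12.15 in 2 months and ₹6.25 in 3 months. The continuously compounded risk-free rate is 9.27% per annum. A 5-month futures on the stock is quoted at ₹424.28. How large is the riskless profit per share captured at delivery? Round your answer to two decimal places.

₹22.24 per share

PV(dividends) I = 12.15·e^(−0.0927·2/12) + 6.25·e^(−0.0927·3/12) = 18.0705
Fair futures F* = (S − I)·e^(rT) = (447.67 − 18.0705)·e^0.038625 = 429.5995 × 1.039381 = 446.5176
Market ₹424.28 < fair 446.5176: forward underpriced → reverse cash-and-carry (short the stock, invest proceeds at r, pay the dividends, go long the forward).
Profit at T = |F_mkt − F*| = |424.28 − 446.5176| = ₹22.24 per share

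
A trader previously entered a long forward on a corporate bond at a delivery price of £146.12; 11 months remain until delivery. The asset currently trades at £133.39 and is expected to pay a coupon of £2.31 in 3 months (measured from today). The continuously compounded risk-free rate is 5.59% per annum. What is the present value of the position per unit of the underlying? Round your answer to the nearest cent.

-£7.71

PV(remaining coupons) I = 2.31·e^(−0.0559·3/12) = 2.2779
Current forward F = (S − I)·e^(rT) = (133.39 − 2.2779)·e^(0.0559·11/12) = 131.1121 × 1.052577 = 138.0056
Value (long) = (F − K)·e^(−rT) = (138.0056 − 146.12) × 0.950049 = -7.7091
Value = -£7.71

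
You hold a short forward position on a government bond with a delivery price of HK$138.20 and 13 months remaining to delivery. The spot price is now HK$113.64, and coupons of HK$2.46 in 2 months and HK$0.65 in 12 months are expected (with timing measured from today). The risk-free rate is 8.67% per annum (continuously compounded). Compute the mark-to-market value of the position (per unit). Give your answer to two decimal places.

PV(remaining coupons) I = 2.46·e^(−0.0867·2/12) + 0.65·e^(−0.0867·12/12) = 3.0207
Current forward F = (S − I)·e^(rT) = (113.64 − 3.0207)·e^(0.0867·13/12) = 110.6193 × 1.098477 = 121.5128
Value (long) = (F − K)·e^(−rT) = (121.5128 − 138.20) × 0.910351 = -15.1912
Short position value = −(long value) = HK$15.19

HK$15.19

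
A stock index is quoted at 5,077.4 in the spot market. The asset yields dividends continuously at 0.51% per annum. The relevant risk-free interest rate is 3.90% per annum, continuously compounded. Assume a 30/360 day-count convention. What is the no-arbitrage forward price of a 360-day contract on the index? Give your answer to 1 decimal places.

F = S·e^((r − q)T) = 5077.4 · e^((0.0390 − 0.0051) × 360/360)
= 5077.4 · e^0.033900 = 5077.4 × 1.034481
F = 5,252.5

5,252.5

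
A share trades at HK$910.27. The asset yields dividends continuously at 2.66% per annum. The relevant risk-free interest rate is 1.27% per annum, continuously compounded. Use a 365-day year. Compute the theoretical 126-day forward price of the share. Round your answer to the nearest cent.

F = S·e^((r − q)T) = 910.27 · e^((0.0127 − 0.0266) × 126/365)
= 910.27 · e^-0.004798 = 910.27 × 0.995213
F = HK$905.91

HK$905.91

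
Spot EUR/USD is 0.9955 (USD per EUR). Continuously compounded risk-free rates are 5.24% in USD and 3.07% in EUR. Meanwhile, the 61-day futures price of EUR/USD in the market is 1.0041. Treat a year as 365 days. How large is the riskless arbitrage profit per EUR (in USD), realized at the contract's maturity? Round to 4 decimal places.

Fair futures: F* = S·e^(carry·T), with carry = (r_USD − r_EUR) = 0.0524 − 0.0307 = 0.0217
F* = 0.9955 · e^(0.0217 × 61/365) = 0.9955 · e^0.003627 = 0.9955 × 1.003634 = 0.9991
Market 1.0041 > fair 0.9991: forward overpriced → cash-and-carry (buy spot, short the forward).
At maturity, profit = |F_mkt − F*| = |1.0041 − 0.9991| = 0.0050 per EUR (in USD)

0.0050 per EUR (in USD)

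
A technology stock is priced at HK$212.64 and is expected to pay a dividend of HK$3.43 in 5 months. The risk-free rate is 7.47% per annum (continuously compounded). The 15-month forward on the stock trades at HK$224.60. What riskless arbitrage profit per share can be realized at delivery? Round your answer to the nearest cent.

HK$5.20 per share

PV(dividends) I = 3.43·e^(−0.0747·5/12) = 3.3249
Fair forward F* = (S − I)·e^(rT) = (212.64 − 3.3249)·e^0.093375 = 209.3151 × 1.097873 = 229.8014
Market HK$224.60 < fair 229.8014: forward underpriced → reverse cash-and-carry (short the stock, invest proceeds at r, pay the dividends, go long the forward).
Profit at T = |F_mkt − F*| = |224.60 − 229.8014| = HK$5.20 per share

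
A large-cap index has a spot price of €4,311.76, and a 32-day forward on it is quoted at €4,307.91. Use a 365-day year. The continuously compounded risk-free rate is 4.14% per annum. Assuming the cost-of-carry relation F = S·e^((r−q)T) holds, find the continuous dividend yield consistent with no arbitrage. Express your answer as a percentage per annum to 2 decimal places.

5.16%

From F = S·e^((r−q)T): (r − q) = ln(F/S)/T
ln(4307.91/4311.76) = ln(0.999107) = -0.000893
(r − q) = -0.000893 / (32/365) = -0.010186
q = r − ln(F/S)/T = 0.0414 + 0.010186 = 0.051586
q = 5.16%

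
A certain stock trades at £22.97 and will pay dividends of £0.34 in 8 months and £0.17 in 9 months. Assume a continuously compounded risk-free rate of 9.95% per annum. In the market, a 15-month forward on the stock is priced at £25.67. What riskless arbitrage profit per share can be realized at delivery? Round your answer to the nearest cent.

PV(dividends) I = 0.34·e^(−0.0995·8/12) + 0.17·e^(−0.0995·9/12) = 0.4760
Fair forward F* = (S − I)·e^(rT) = (22.97 − 0.4760)·e^0.124375 = 22.4940 × 1.132440 = 25.4731
Market £25.67 > fair 25.4731: forward overpriced → cash-and-carry (borrow at r, buy the stock and collect the dividends, short the forward).
Profit at T = |F_mkt − F*| = |25.67 − 25.4731| = £0.20 per share

£0.20 per share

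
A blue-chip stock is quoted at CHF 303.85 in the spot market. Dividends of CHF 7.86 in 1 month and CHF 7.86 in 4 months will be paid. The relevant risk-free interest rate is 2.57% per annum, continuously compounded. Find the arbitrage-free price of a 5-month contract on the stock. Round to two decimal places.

PV(dividends) I = 7.86·e^(−0.0257·1/12) + 7.86·e^(−0.0257·4/12)
I = 7.8432 + 7.7930 = 15.6362
F = (S − I)·e^(rT) = (303.85 − 15.6362) · e^(0.0257·5/12)
= 288.2138 · e^0.010708 = 288.2138 × 1.010766 = CHF 291.32

CHF 291.32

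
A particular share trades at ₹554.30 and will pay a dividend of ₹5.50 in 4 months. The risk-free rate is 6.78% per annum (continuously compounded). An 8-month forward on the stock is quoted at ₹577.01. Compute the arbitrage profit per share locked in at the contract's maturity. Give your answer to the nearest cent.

₹2.71 per share

PV(dividends) I = 5.50·e^(−0.0678·4/12) = 5.3771
Fair forward F* = (S − I)·e^(rT) = (554.30 − 5.3771)·e^0.045200 = 548.9229 × 1.046237 = 574.3034
Market ₹577.01 > fair 574.3034: forward overpriced → cash-and-carry (borrow at r, buy the stock and collect the dividends, short the forward).
Profit at T = |F_mkt − F*| = |577.01 − 574.3034| = ₹2.71 per share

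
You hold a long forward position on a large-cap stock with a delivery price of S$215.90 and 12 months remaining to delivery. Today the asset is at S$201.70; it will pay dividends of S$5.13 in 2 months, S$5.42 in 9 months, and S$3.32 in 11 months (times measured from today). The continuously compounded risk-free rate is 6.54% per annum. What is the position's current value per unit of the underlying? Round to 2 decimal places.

-S$13.89

PV(remaining dividends) I = 5.13·e^(−0.0654·2/12) + 5.42·e^(−0.0654·9/12) + 3.32·e^(−0.0654·11/12) = 13.3618
Current forward F = (S − I)·e^(rT) = (201.70 − 13.3618)·e^(0.0654·12/12) = 188.3382 × 1.067586 = 201.0672
Value (long) = (F − K)·e^(−rT) = (201.0672 − 215.90) × 0.936693 = -13.8938
Value = -S$13.89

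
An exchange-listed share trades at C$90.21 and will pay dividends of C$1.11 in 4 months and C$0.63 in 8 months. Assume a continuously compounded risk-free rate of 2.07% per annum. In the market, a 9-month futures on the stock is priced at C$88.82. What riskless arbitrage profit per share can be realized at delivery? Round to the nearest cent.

PV(dividends) I = 1.11·e^(−0.0207·4/12) + 0.63·e^(−0.0207·8/12) = 1.7237
Fair futures F* = (S − I)·e^(rT) = (90.21 − 1.7237)·e^0.015525 = 88.4863 × 1.015646 = 89.8708
Market C$88.82 < fair 89.8708: forward underpriced → reverse cash-and-carry (short the stock, invest proceeds at r, pay the dividends, go long the forward).
Profit at T = |F_mkt − F*| = |88.82 − 89.8708| = C$1.05 per share

C$1.05 per share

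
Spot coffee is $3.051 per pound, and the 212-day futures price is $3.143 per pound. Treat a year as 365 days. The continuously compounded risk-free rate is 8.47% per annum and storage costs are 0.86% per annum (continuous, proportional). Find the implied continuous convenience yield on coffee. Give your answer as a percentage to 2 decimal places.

F = S·e^((r+u−y)T) ⇒ (r+u−y) = ln(F/S)/T
ln(3.143/3.051) = 0.029708; /T ⇒ 0.051148
y = r + u − ln(F/S)/T = 0.0847 + 0.0086 − 0.051148 = 0.042152
y = 4.22%

4.22%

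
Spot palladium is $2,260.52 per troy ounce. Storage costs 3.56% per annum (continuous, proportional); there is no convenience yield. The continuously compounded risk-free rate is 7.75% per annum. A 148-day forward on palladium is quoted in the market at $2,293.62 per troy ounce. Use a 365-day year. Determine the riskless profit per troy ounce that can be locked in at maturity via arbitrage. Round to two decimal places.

Fair forward: F* = S·e^(carry·T), with carry = (r + u) = 0.0775 + 0.0356 = 0.1131
F* = 2260.52 · e^(0.1131 × 148/365) = 2260.52 · e^0.04585973 = 2260.52 × 1.04692755 = $2366.6007
Market $2293.62 < fair $2366.6007: forward underpriced → reverse cash-and-carry (short spot, go long the forward).
At maturity, profit = |F_mkt − F*| = |2293.62 − 2366.6007| = $72.98 per troy ounce

$72.98 per troy ounce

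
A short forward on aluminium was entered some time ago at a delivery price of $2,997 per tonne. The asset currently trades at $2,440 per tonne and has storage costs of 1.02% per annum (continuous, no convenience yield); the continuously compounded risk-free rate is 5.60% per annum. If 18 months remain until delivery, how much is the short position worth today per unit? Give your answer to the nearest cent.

Current fair forward for the remaining 18 months: F = S·e^((r + u)·T), (r + u) = 0.0560 + 0.0102 = 0.0662
F = 2440 · e^(0.0662 × 18/12) = 2440 × 1.10439757 = 2694.7301
Value of long forward = (F − K)·e^(−rT) = (2694.7301 − 2997) · e^(−0.0560·18/12)
= -302.2699 × 0.91943126 = -277.92
Short position value = −(long value) = $277.92

$277.92 per tonne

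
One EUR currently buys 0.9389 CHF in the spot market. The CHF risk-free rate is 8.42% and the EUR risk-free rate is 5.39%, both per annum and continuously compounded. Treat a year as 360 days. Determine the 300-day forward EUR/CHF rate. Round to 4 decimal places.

0.9629

F = S·e^((r_CHF − r_EUR)T) = 0.9389 · e^((0.0842 − 0.0539) × 300/360)
= 0.9389 · e^0.025250 = 0.9389 × 1.025571
F = 0.9629 CHF per EUR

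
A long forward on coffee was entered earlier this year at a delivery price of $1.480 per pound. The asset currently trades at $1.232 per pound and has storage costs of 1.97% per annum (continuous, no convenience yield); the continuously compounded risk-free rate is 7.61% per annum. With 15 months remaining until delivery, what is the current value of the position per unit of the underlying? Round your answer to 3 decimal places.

-$0.083 per pound

Current fair forward for the remaining 15 months: F = S·e^((r + u)·T), (r + u) = 0.0761 + 0.0197 = 0.0958
F = 1.232 · e^(0.0958 × 15/12) = 1.232 × 1.127215 = 1.3887
Value of long forward = (F − K)·e^(−rT) = (1.3887 − 1.480) · e^(−0.0761·15/12)
= -0.0913 × 0.909259 = -0.083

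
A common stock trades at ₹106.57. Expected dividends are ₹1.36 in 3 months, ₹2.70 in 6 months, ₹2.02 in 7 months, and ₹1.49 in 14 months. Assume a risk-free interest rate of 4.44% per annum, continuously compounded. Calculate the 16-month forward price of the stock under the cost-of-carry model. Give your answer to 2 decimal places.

₹105.25

PV(dividends) I = 1.36·e^(−0.0444·3/12) + 2.70·e^(−0.0444·6/12) + 2.02·e^(−0.0444·7/12) + 1.49·e^(−0.0444·14/12)
I = 1.3450 + 2.6407 + 1.9684 + 1.4148 = 7.3689
F = (S − I)·e^(rT) = (106.57 − 7.3689) · e^(0.0444·16/12)
= 99.2011 · e^0.059200 = 99.2011 × 1.060987 = ₹105.25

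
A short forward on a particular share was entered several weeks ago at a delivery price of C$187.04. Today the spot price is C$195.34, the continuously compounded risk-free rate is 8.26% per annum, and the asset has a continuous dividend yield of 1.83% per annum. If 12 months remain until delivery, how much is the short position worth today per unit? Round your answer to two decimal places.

-C$19.59

Current fair forward for the remaining 12 months: F = S·e^((r − q)·T), (r − q) = 0.0826 − 0.0183 = 0.0643
F = 195.34 · e^(0.0643 × 12/12) = 195.34 × 1.066412 = 208.3129
Value of long forward = (F − K)·e^(−rT) = (208.3129 − 187.04) · e^(−0.0826·12/12)
= 21.2729 × 0.920719 = 19.59
Short position value = −(long value) = -C$19.59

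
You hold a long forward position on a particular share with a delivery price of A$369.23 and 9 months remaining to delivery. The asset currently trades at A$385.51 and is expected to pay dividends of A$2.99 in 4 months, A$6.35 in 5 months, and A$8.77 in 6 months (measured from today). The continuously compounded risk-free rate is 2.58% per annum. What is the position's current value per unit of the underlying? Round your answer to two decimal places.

PV(remaining dividends) I = 2.99·e^(−0.0258·4/12) + 6.35·e^(−0.0258·5/12) + 8.77·e^(−0.0258·6/12) = 17.9041
Current forward F = (S − I)·e^(rT) = (385.51 − 17.9041)·e^(0.0258·9/12) = 367.6059 × 1.019538 = 374.7882
Value (long) = (F − K)·e^(−rT) = (374.7882 − 369.23) × 0.980836 = 5.4517
Value = A$5.45

A$5.45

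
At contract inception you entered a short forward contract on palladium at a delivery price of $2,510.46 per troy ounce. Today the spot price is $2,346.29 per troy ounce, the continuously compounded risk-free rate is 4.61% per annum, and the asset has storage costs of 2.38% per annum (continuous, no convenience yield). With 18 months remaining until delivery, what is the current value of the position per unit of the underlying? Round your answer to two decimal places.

-$88.84 per troy ounce

Current fair forward for the remaining 18 months: F = S·e^((r + u)·T), (r + u) = 0.0461 + 0.0238 = 0.0699
F = 2346.29 · e^(0.0699 × 18/12) = 2346.29 × 1.11054402 = 2605.6583
Value of long forward = (F − K)·e^(−rT) = (2605.6583 − 2510.46) · e^(−0.0461·18/12)
= 95.1983 × 0.93318669 = 88.84
Short position value = −(long value) = -$88.84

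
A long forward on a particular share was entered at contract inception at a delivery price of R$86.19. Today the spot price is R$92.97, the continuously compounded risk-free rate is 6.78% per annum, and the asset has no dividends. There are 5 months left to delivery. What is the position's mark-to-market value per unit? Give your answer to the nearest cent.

R$9.18

Current fair forward for the remaining 5 months: F = S·e^(r·T), r = 0.0678
F = 92.97 · e^(0.0678 × 5/12) = 92.97 × 1.028653 = 95.6339
Value of long forward = (F − K)·e^(−rT) = (95.6339 − 86.19) · e^(−0.0678·5/12)
= 9.4439 × 0.972145 = 9.18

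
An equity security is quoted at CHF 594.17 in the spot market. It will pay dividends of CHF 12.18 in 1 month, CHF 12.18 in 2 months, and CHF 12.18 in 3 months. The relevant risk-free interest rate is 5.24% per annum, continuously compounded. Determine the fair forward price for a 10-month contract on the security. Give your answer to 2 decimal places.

CHF 582.85

PV(dividends) I = 12.18·e^(−0.0524·1/12) + 12.18·e^(−0.0524·2/12) + 12.18·e^(−0.0524·3/12)
I = 12.1269 + 12.0741 + 12.0215 = 36.2225
F = (S − I)·e^(rT) = (594.17 − 36.2225) · e^(0.0524·10/12)
= 557.9475 · e^0.043667 = 557.9475 × 1.044634 = CHF 582.85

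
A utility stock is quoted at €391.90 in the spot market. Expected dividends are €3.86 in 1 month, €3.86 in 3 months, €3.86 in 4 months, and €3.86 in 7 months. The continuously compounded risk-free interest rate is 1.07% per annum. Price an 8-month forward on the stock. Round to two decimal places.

€379.21

PV(dividends) I = 3.86·e^(−0.0107·1/12) + 3.86·e^(−0.0107·3/12) + 3.86·e^(−0.0107·4/12) + 3.86·e^(−0.0107·7/12)
I = 3.8566 + 3.8497 + 3.8463 + 3.8360 = 15.3886
F = (S − I)·e^(rT) = (391.90 − 15.3886) · e^(0.0107·8/12)
= 376.5114 · e^0.007133 = 376.5114 × 1.007159 = €379.21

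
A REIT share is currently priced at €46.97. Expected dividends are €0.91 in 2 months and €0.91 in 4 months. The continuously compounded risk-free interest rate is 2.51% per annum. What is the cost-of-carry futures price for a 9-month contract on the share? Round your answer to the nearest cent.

€46.02

PV(dividends) I = 0.91·e^(−0.0251·2/12) + 0.91·e^(−0.0251·4/12)
I = 0.9062 + 0.9024 = 1.8086
F = (S − I)·e^(rT) = (46.97 − 1.8086) · e^(0.0251·9/12)
= 45.1614 · e^0.018825 = 45.1614 × 1.019003 = €46.02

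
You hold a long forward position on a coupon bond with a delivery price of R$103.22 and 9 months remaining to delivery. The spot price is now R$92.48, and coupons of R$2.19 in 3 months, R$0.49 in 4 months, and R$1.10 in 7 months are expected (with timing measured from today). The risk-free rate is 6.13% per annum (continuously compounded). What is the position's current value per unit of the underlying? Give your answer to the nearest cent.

-R$9.80

PV(remaining coupons) I = 2.19·e^(−0.0613·3/12) + 0.49·e^(−0.0613·4/12) + 1.10·e^(−0.0613·7/12) = 3.6981
Current forward F = (S − I)·e^(rT) = (92.48 − 3.6981)·e^(0.0613·9/12) = 88.7819 × 1.047048 = 92.9589
Value (long) = (F − K)·e^(−rT) = (92.9589 − 103.22) × 0.955066 = -9.8000
Value = -R$9.80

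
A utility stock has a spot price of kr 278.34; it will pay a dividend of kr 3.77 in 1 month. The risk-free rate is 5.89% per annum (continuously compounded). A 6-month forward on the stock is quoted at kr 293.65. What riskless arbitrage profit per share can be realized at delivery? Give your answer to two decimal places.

kr 10.85 per share

PV(dividends) I = 3.77·e^(−0.0589·1/12) = 3.7515
Fair forward F* = (S − I)·e^(rT) = (278.34 − 3.7515)·e^0.029450 = 274.5885 × 1.029888 = 282.7954
Market kr 293.65 > fair 282.7954: forward overpriced → cash-and-carry (borrow at r, buy the stock and collect the dividends, short the forward).
Profit at T = |F_mkt − F*| = |293.65 − 282.7954| = kr 10.85 per share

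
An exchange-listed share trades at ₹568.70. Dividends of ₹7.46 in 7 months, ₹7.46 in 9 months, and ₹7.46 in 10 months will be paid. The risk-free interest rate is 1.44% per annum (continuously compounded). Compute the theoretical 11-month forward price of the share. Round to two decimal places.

₹553.81

PV(dividends) I = 7.46·e^(−0.0144·7/12) + 7.46·e^(−0.0144·9/12) + 7.46·e^(−0.0144·10/12)
I = 7.3976 + 7.3799 + 7.3710 = 22.1485
F = (S − I)·e^(rT) = (568.70 − 22.1485) · e^(0.0144·11/12)
= 546.5515 · e^0.013200 = 546.5515 × 1.013288 = ₹553.81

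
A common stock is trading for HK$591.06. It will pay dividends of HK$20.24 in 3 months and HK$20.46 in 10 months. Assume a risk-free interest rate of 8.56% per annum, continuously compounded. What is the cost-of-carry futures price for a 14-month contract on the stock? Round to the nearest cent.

HK$610.19

PV(dividends) I = 20.24·e^(−0.0856·3/12) + 20.46·e^(−0.0856·10/12)
I = 19.8115 + 19.0514 = 38.8629
F = (S − I)·e^(rT) = (591.06 − 38.8629) · e^(0.0856·14/12)
= 552.1971 · e^0.099867 = 552.1971 × 1.105024 = HK$610.19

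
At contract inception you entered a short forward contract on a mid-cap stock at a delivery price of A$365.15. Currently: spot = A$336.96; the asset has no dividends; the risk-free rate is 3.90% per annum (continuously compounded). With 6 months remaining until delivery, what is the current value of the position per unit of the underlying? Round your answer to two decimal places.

A$21.14

Current fair forward for the remaining 6 months: F = S·e^(r·T), r = 0.0390
F = 336.96 · e^(0.0390 × 6/12) = 336.96 × 1.019691 = 343.5951
Value of long forward = (F − K)·e^(−rT) = (343.5951 − 365.15) · e^(−0.0390·6/12)
= -21.5549 × 0.980689 = -21.14
Short position value = −(long value) = A$21.14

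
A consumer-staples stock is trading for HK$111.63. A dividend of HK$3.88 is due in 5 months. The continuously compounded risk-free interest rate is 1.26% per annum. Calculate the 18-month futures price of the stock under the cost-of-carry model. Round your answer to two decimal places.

HK$109.83

PV(dividends) I = 3.88·e^(−0.0126·5/12)
I = 3.8597
F = (S − I)·e^(rT) = (111.63 − 3.8597) · e^(0.0126·18/12)
= 107.7703 · e^0.018900 = 107.7703 × 1.019080 = HK$109.83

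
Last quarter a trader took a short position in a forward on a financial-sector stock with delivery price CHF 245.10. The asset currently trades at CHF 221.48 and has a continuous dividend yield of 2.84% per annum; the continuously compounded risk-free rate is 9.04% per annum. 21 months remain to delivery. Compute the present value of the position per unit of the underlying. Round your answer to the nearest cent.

-CHF 1.50

Current fair forward for the remaining 21 months: F = S·e^((r − q)·T), (r − q) = 0.0904 − 0.0284 = 0.0620
F = 221.48 · e^(0.0620 × 21/12) = 221.48 × 1.114605 = 246.8627
Value of long forward = (F − K)·e^(−rT) = (246.8627 − 245.10) · e^(−0.0904·21/12)
= 1.7627 × 0.853679 = 1.50
Short position value = −(long value) = -CHF 1.50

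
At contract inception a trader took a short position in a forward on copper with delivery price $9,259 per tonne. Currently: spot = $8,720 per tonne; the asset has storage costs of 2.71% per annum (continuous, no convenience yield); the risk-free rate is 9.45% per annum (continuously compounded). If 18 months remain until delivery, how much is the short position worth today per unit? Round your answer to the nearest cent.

-$1046.46 per tonne

Current fair forward for the remaining 18 months: F = S·e^((r + u)·T), (r + u) = 0.0945 + 0.0271 = 0.1216
F = 8720 · e^(0.1216 × 18/12) = 8720 × 1.20009414 = 10464.8209
Value of long forward = (F − K)·e^(−rT) = (10464.8209 − 9259) · e^(−0.0945·18/12)
= 1205.8209 × 0.86783819 = 1046.46
Short position value = −(long value) = -$1046.46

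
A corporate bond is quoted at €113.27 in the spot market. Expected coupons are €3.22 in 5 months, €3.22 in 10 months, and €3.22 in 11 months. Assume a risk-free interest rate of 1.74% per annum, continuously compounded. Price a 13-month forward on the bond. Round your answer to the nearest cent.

PV(coupons) I = 3.22·e^(−0.0174·5/12) + 3.22·e^(−0.0174·10/12) + 3.22·e^(−0.0174·11/12)
I = 3.1967 + 3.1736 + 3.1690 = 9.5393
F = (S − I)·e^(rT) = (113.27 − 9.5393) · e^(0.0174·13/12)
= 103.7307 · e^0.018850 = 103.7307 × 1.019029 = €105.70

€105.70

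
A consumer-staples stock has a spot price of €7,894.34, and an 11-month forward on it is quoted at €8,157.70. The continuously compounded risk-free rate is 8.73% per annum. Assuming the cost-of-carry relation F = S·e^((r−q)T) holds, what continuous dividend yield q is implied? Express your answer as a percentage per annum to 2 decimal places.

5.15%

From F = S·e^((r−q)T): (r − q) = ln(F/S)/T
ln(8157.70/7894.34) = ln(1.033361) = 0.032817
(r − q) = 0.032817 / (11/12) = 0.035800
q = r − ln(F/S)/T = 0.0873 − 0.035800 = 0.051500
q = 5.15%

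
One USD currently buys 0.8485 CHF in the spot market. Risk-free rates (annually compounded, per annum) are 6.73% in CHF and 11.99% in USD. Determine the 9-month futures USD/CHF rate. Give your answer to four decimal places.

0.8184

By covered interest parity, F = S · (1+r_CHF)^T / (1+r_USD)^T
= 0.8485 × 1.050062 / 1.088640 = 0.8485 × 0.964563
F = 0.8184 CHF per USD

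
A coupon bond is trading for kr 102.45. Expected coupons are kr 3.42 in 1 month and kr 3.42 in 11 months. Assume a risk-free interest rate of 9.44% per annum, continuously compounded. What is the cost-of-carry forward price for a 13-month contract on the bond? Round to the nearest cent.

kr 106.25

PV(coupons) I = 3.42·e^(−0.0944·1/12) + 3.42·e^(−0.0944·11/12)
I = 3.3932 + 3.1365 = 6.5297
F = (S − I)·e^(rT) = (102.45 − 6.5297) · e^(0.0944·13/12)
= 95.9203 · e^0.102267 = 95.9203 × 1.107679 = kr 106.25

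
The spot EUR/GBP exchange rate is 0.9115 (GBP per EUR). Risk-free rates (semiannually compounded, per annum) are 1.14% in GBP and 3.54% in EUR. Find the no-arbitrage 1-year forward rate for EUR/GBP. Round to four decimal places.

By covered interest parity, F = S · (1+r_GBP/2)^(2T) / (1+r_EUR/2)^(2T)
= 0.9115 × 1.011432 / 1.035713 = 0.9115 × 0.976556
F = 0.8901 GBP per EUR

0.8901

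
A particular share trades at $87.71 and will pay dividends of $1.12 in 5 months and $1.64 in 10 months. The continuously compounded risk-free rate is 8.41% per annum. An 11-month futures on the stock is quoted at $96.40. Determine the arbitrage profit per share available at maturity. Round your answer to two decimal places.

PV(dividends) I = 1.12·e^(−0.0841·5/12) + 1.64·e^(−0.0841·10/12) = 2.6104
Fair futures F* = (S − I)·e^(rT) = (87.71 − 2.6104)·e^0.077092 = 85.0996 × 1.080141 = 91.9196
Market $96.40 > fair 91.9196: forward overpriced → cash-and-carry (borrow at r, buy the stock and collect the dividends, short the forward).
Profit at T = |F_mkt − F*| = |96.40 − 91.9196| = $4.48 per share

$4.48 per share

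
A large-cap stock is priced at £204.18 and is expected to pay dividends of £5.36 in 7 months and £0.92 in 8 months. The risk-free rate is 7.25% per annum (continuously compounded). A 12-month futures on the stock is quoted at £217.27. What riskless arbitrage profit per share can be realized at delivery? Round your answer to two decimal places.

PV(dividends) I = 5.36·e^(−0.0725·7/12) + 0.92·e^(−0.0725·8/12) = 6.0146
Fair futures F* = (S − I)·e^(rT) = (204.18 − 6.0146)·e^0.072500 = 198.1654 × 1.075193 = 213.0661
Market £217.27 > fair 213.0661: forward overpriced → cash-and-carry (borrow at r, buy the stock and collect the dividends, short the forward).
Profit at T = |F_mkt − F*| = |217.27 − 213.0661| = £4.20 per share

£4.20 per share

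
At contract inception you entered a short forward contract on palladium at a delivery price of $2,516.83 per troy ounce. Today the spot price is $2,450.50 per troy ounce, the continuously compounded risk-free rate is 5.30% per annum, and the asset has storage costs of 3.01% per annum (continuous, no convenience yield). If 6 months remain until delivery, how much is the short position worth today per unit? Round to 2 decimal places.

Current fair forward for the remaining 6 months: F = S·e^((r + u)·T), (r + u) = 0.0530 + 0.0301 = 0.0831
F = 2450.50 · e^(0.0831 × 6/12) = 2450.50 × 1.04242528 = 2554.4631
Value of long forward = (F − K)·e^(−rT) = (2554.4631 − 2516.83) · e^(−0.0530·6/12)
= 37.6331 × 0.97384804 = 36.65
Short position value = −(long value) = -$36.65

-$36.65 per troy ounce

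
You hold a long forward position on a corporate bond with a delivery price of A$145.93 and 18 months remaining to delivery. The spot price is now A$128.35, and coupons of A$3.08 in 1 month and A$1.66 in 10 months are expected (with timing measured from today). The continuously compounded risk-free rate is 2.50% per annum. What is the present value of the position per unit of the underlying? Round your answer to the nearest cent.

-A$16.91

PV(remaining coupons) I = 3.08·e^(−0.0250·1/12) + 1.66·e^(−0.0250·10/12) = 4.6994
Current forward F = (S − I)·e^(rT) = (128.35 − 4.6994)·e^(0.0250·18/12) = 123.6506 × 1.038212 = 128.3755
Value (long) = (F − K)·e^(−rT) = (128.3755 − 145.93) × 0.963194 = -16.9084
Value = -A$16.91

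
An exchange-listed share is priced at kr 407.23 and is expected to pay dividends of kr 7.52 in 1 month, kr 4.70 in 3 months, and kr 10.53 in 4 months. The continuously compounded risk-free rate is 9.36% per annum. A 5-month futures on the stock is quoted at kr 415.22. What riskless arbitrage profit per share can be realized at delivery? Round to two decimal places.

kr 14.94 per share

PV(dividends) I = 7.52·e^(−0.0936·1/12) + 4.70·e^(−0.0936·3/12) + 10.53·e^(−0.0936·4/12) = 22.2594
Fair futures F* = (S − I)·e^(rT) = (407.23 − 22.2594)·e^0.039000 = 384.9706 × 1.039770 = 400.2809
Market kr 415.22 > fair 400.2809: forward overpriced → cash-and-carry (borrow at r, buy the stock and collect the dividends, short the forward).
Profit at T = |F_mkt − F*| = |415.22 − 400.2809| = kr 14.94 per share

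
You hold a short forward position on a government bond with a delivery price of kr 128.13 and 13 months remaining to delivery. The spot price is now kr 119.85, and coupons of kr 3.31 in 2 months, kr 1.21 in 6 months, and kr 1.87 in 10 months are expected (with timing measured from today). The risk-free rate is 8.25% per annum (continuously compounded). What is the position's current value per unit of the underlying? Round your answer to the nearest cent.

kr 3.50

PV(remaining coupons) I = 3.31·e^(−0.0825·2/12) + 1.21·e^(−0.0825·6/12) + 1.87·e^(−0.0825·10/12) = 6.1717
Current forward F = (S − I)·e^(rT) = (119.85 − 6.1717)·e^(0.0825·13/12) = 113.6783 × 1.093491 = 124.3062
Value (long) = (F − K)·e^(−rT) = (124.3062 − 128.13) × 0.914503 = -3.4969
Short position value = −(long value) = kr 3.50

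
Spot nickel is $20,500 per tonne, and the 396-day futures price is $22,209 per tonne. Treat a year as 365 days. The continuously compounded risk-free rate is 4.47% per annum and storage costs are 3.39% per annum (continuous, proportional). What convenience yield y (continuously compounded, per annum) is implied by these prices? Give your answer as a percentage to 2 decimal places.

0.48%

F = S·e^((r+u−y)T) ⇒ (r+u−y) = ln(F/S)/T
ln(22209/20500) = 0.080073; /T ⇒ 0.073805
y = r + u − ln(F/S)/T = 0.0447 + 0.0339 − 0.073805 = 0.004795
y = 0.48%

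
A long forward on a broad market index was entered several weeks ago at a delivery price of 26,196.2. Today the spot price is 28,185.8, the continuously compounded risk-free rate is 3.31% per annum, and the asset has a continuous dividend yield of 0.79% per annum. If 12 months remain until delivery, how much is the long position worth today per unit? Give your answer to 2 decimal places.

2620.71

Current fair forward for the remaining 12 months: F = S·e^((r − q)·T), (r − q) = 0.0331 − 0.0079 = 0.0252
F = 28185.8 · e^(0.0252 × 12/12) = 28185.8 × 1.02552020 = 28905.1073
Value of long forward = (F − K)·e^(−rT) = (28905.1073 − 26196.2) · e^(−0.0331·12/12)
= 2708.9073 × 0.96744181 = 2620.71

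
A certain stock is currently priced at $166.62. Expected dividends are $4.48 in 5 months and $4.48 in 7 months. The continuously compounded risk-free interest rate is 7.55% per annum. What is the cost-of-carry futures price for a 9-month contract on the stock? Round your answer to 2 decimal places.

$167.20

PV(dividends) I = 4.48·e^(−0.0755·5/12) + 4.48·e^(−0.0755·7/12)
I = 4.3413 + 4.2870 = 8.6283
F = (S − I)·e^(rT) = (166.62 − 8.6283) · e^(0.0755·9/12)
= 157.9917 · e^0.056625 = 157.9917 × 1.058259 = $167.20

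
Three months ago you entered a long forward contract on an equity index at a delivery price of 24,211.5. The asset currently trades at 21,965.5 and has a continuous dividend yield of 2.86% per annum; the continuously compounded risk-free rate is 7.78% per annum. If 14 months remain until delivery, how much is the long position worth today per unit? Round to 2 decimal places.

Current fair forward for the remaining 14 months: F = S·e^((r − q)·T), (r − q) = 0.0778 − 0.0286 = 0.0492
F = 21965.5 · e^(0.0492 × 14/12) = 21965.5 × 1.05907936 = 23263.2077
Value of long forward = (F − K)·e^(−rT) = (23263.2077 − 24211.5) · e^(−0.0778·14/12)
= -948.2923 × 0.91323077 = -866.01

-866.01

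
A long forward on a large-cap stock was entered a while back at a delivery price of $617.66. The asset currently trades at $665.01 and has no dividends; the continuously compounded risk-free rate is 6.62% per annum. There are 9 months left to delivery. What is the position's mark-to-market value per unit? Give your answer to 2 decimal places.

$77.27

Current fair forward for the remaining 9 months: F = S·e^(r·T), r = 0.0662
F = 665.01 · e^(0.0662 × 9/12) = 665.01 × 1.050903 = 698.8610
Value of long forward = (F − K)·e^(−rT) = (698.8610 − 617.66) · e^(−0.0662·9/12)
= 81.2010 × 0.951562 = 77.27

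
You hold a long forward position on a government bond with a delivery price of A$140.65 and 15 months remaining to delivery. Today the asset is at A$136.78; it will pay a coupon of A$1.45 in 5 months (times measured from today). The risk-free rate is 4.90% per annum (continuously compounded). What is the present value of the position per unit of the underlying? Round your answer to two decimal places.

A$3.07

PV(remaining coupons) I = 1.45·e^(−0.0490·5/12) = 1.4207
Current forward F = (S − I)·e^(rT) = (136.78 − 1.4207)·e^(0.0490·15/12) = 135.3593 × 1.063165 = 143.9093
Value (long) = (F − K)·e^(−rT) = (143.9093 − 140.65) × 0.940588 = 3.0657
Value = A$3.07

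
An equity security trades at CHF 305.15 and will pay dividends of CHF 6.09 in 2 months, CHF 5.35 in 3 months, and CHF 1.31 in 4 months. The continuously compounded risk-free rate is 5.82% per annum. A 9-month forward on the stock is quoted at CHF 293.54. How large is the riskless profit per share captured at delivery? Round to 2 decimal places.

CHF 12.07 per share

PV(dividends) I = 6.09·e^(−0.0582·2/12) + 5.35·e^(−0.0582·3/12) + 1.31·e^(−0.0582·4/12) = 12.5888
Fair forward F* = (S − I)·e^(rT) = (305.15 − 12.5888)·e^0.043650 = 292.5612 × 1.044617 = 305.6144
Market CHF 293.54 < fair 305.6144: forward underpriced → reverse cash-and-carry (short the stock, invest proceeds at r, pay the dividends, go long the forward).
Profit at T = |F_mkt − F*| = |293.54 − 305.6144| = CHF 12.07 per share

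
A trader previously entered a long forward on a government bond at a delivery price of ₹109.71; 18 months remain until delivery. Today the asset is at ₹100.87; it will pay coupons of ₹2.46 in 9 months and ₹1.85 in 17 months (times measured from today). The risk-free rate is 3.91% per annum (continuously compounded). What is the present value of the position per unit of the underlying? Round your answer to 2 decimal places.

PV(remaining coupons) I = 2.46·e^(−0.0391·9/12) + 1.85·e^(−0.0391·17/12) = 4.1392
Current forward F = (S − I)·e^(rT) = (100.87 − 4.1392)·e^(0.0391·18/12) = 96.7308 × 1.060404 = 102.5737
Value (long) = (F − K)·e^(−rT) = (102.5737 − 109.71) × 0.943037 = -6.7298
Value = -₹6.73

-₹6.73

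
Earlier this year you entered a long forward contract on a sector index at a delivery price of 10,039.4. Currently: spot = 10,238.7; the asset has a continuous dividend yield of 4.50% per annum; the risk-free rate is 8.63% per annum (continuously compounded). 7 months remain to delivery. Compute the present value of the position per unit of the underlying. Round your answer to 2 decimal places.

Current fair forward for the remaining 7 months: F = S·e^((r − q)·T), (r − q) = 0.0863 − 0.0450 = 0.0413
F = 10238.7 · e^(0.0413 × 7/12) = 10238.7 × 1.02438422 = 10488.3627
Value of long forward = (F − K)·e^(−rT) = (10488.3627 − 10039.4) · e^(−0.0863·7/12)
= 448.9627 × 0.95090448 = 426.92

426.92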